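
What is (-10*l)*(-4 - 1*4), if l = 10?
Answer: 800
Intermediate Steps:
(-10*l)*(-4 - 1*4) = (-10*10)*(-4 - 1*4) = -100*(-4 - 4) = -100*(-8) = 800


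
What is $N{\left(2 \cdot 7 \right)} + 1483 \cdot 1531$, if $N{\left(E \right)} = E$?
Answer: $2270487$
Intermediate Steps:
$N{\left(2 \cdot 7 \right)} + 1483 \cdot 1531 = 2 \cdot 7 + 1483 \cdot 1531 = 14 + 2270473 = 2270487$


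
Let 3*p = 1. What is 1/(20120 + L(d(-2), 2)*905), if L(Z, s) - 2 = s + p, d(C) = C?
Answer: 3/72125 ≈ 4.1594e-5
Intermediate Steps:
p = ⅓ (p = (⅓)*1 = ⅓ ≈ 0.33333)
L(Z, s) = 7/3 + s (L(Z, s) = 2 + (s + ⅓) = 2 + (⅓ + s) = 7/3 + s)
1/(20120 + L(d(-2), 2)*905) = 1/(20120 + (7/3 + 2)*905) = 1/(20120 + (13/3)*905) = 1/(20120 + 11765/3) = 1/(72125/3) = 3/72125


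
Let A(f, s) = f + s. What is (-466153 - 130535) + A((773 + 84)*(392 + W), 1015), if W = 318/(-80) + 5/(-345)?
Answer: -726288467/2760 ≈ -2.6315e+5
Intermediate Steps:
W = -11011/2760 (W = 318*(-1/80) + 5*(-1/345) = -159/40 - 1/69 = -11011/2760 ≈ -3.9895)
(-466153 - 130535) + A((773 + 84)*(392 + W), 1015) = (-466153 - 130535) + ((773 + 84)*(392 - 11011/2760) + 1015) = -596688 + (857*(1070909/2760) + 1015) = -596688 + (917769013/2760 + 1015) = -596688 + 920570413/2760 = -726288467/2760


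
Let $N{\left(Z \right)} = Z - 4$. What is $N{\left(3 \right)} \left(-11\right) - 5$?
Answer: $6$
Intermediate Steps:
$N{\left(Z \right)} = -4 + Z$
$N{\left(3 \right)} \left(-11\right) - 5 = \left(-4 + 3\right) \left(-11\right) - 5 = \left(-1\right) \left(-11\right) - 5 = 11 - 5 = 6$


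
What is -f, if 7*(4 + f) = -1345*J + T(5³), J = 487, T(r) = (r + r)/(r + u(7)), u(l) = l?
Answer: 43232713/462 ≈ 93577.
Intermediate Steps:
T(r) = 2*r/(7 + r) (T(r) = (r + r)/(r + 7) = (2*r)/(7 + r) = 2*r/(7 + r))
f = -43232713/462 (f = -4 + (-1345*487 + 2*5³/(7 + 5³))/7 = -4 + (-655015 + 2*125/(7 + 125))/7 = -4 + (-655015 + 2*125/132)/7 = -4 + (-655015 + 2*125*(1/132))/7 = -4 + (-655015 + 125/66)/7 = -4 + (⅐)*(-43230865/66) = -4 - 43230865/462 = -43232713/462 ≈ -93577.)
-f = -1*(-43232713/462) = 43232713/462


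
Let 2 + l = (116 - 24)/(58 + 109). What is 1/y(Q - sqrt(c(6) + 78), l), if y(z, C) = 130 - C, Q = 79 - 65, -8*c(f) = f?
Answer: 167/21952 ≈ 0.0076075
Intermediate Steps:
c(f) = -f/8
Q = 14
l = -242/167 (l = -2 + (116 - 24)/(58 + 109) = -2 + 92/167 = -242/167 ≈ -1.4491)
1/y(Q - sqrt(c(6) + 78), l) = 1/(130 - 1*(-242/167)) = 1/(130 + 242/167) = 1/(21952/167) = 167/21952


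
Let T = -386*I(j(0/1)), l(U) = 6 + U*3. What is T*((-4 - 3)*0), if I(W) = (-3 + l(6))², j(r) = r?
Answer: 0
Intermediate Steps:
l(U) = 6 + 3*U
I(W) = 441 (I(W) = (-3 + (6 + 3*6))² = (-3 + (6 + 18))² = (-3 + 24)² = 21² = 441)
T = -170226 (T = -386*441 = -170226)
T*((-4 - 3)*0) = -170226*(-4 - 3)*0 = -(-1191582)*0 = -170226*0 = 0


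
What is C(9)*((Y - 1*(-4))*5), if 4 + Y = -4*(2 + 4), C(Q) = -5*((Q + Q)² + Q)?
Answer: 199800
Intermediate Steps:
C(Q) = -20*Q² - 5*Q (C(Q) = -5*((2*Q)² + Q) = -5*(4*Q² + Q) = -5*(Q + 4*Q²) = -20*Q² - 5*Q)
Y = -28 (Y = -4 - 4*(2 + 4) = -4 - 4*6 = -4 - 24 = -28)
C(9)*((Y - 1*(-4))*5) = (-5*9*(1 + 4*9))*((-28 - 1*(-4))*5) = (-5*9*(1 + 36))*((-28 + 4)*5) = (-5*9*37)*(-24*5) = -1665*(-120) = 199800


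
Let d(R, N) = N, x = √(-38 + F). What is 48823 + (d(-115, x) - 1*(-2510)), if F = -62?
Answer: 51333 + 10*I ≈ 51333.0 + 10.0*I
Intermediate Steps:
x = 10*I (x = √(-38 - 62) = √(-100) = 10*I ≈ 10.0*I)
48823 + (d(-115, x) - 1*(-2510)) = 48823 + (10*I - 1*(-2510)) = 48823 + (10*I + 2510) = 48823 + (2510 + 10*I) = 51333 + 10*I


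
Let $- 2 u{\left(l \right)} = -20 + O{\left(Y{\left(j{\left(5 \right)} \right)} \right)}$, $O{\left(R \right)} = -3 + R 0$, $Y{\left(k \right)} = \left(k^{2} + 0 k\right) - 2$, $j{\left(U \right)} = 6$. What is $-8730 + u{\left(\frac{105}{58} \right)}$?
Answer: $- \frac{17437}{2} \approx -8718.5$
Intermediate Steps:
$Y{\left(k \right)} = -2 + k^{2}$ ($Y{\left(k \right)} = \left(k^{2} + 0\right) - 2 = k^{2} - 2 = -2 + k^{2}$)
$O{\left(R \right)} = -3$ ($O{\left(R \right)} = -3 + 0 = -3$)
$u{\left(l \right)} = \frac{23}{2}$ ($u{\left(l \right)} = - \frac{-20 - 3}{2} = \left(- \frac{1}{2}\right) \left(-23\right) = \frac{23}{2}$)
$-8730 + u{\left(\frac{105}{58} \right)} = -8730 + \frac{23}{2} = - \frac{17437}{2}$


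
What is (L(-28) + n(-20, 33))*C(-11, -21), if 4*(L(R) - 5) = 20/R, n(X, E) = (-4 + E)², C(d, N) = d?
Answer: -260513/28 ≈ -9304.0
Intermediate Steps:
L(R) = 5 + 5/R (L(R) = 5 + (20/R)/4 = 5 + 5/R)
(L(-28) + n(-20, 33))*C(-11, -21) = ((5 + 5/(-28)) + (-4 + 33)²)*(-11) = ((5 + 5*(-1/28)) + 29²)*(-11) = ((5 - 5/28) + 841)*(-11) = (135/28 + 841)*(-11) = (23683/28)*(-11) = -260513/28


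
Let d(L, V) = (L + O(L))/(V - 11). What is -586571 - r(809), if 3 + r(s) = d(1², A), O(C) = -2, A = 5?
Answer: -3519409/6 ≈ -5.8657e+5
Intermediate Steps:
d(L, V) = (-2 + L)/(-11 + V) (d(L, V) = (L - 2)/(V - 11) = (-2 + L)/(-11 + V))
r(s) = -17/6 (r(s) = -3 + (-2 + 1²)/(-11 + 5) = -3 + (-2 + 1)/(-6) = -3 - ⅙*(-1) = -3 + ⅙ = -17/6)
-586571 - r(809) = -586571 - 1*(-17/6) = -586571 + 17/6 = -3519409/6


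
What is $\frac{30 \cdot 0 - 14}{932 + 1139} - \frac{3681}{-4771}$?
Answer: $\frac{7556557}{9880741} \approx 0.76478$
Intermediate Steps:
$\frac{30 \cdot 0 - 14}{932 + 1139} - \frac{3681}{-4771} = \frac{0 - 14}{2071} - - \frac{3681}{4771} = \left(-14\right) \frac{1}{2071} + \frac{3681}{4771} = - \frac{14}{2071} + \frac{3681}{4771} = \frac{7556557}{9880741}$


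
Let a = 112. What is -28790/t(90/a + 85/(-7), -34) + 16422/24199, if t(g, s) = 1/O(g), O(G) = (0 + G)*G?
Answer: -20065889657347/5420576 ≈ -3.7018e+6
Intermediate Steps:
O(G) = G² (O(G) = G*G = G²)
t(g, s) = g⁻² (t(g, s) = 1/(g²) = g⁻²)
-28790/t(90/a + 85/(-7), -34) + 16422/24199 = -28790*(90/112 + 85/(-7))² + 16422/24199 = -28790*(90*(1/112) + 85*(-⅐))² + 16422*(1/24199) = -28790*(45/56 - 85/7)² + 2346/3457 = -28790/((-635/56)⁻²) + 2346/3457 = -28790/3136/403225 + 2346/3457 = -28790*403225/3136 + 2346/3457 = -5804423875/1568 + 2346/3457 = -20065889657347/5420576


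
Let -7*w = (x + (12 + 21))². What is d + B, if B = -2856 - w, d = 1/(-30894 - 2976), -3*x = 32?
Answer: -1980706331/711270 ≈ -2784.7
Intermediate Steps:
x = -32/3 (x = -⅓*32 = -32/3 ≈ -10.667)
w = -4489/63 (w = -(-32/3 + (12 + 21))²/7 = -(-32/3 + 33)²/7 = -(67/3)²/7 = -⅐*4489/9 = -4489/63 ≈ -71.254)
d = -1/33870 (d = 1/(-33870) = -1/33870 ≈ -2.9525e-5)
B = -175439/63 (B = -2856 - 1*(-4489/63) = -2856 + 4489/63 = -175439/63 ≈ -2784.7)
d + B = -1/33870 - 175439/63 = -1980706331/711270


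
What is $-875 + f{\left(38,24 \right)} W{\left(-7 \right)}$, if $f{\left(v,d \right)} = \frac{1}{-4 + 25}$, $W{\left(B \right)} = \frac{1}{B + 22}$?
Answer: $- \frac{275624}{315} \approx -875.0$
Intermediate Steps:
$W{\left(B \right)} = \frac{1}{22 + B}$
$f{\left(v,d \right)} = \frac{1}{21}$
$-875 + f{\left(38,24 \right)} W{\left(-7 \right)} = -875 + \frac{1}{21 \left(22 - 7\right)} = -875 + \frac{1}{21 \cdot 15} = -875 + \frac{1}{21} \cdot \frac{1}{15} = -875 + \frac{1}{315} = - \frac{275624}{315}$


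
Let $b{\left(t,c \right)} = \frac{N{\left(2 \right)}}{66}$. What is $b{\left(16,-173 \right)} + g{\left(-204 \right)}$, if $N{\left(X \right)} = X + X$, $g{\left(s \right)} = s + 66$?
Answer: $- \frac{4552}{33} \approx -137.94$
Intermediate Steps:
$g{\left(s \right)} = 66 + s$
$N{\left(X \right)} = 2 X$
$b{\left(t,c \right)} = \frac{2}{33}$ ($b{\left(t,c \right)} = \frac{2 \cdot 2}{66} = 4 \cdot \frac{1}{66} = \frac{2}{33}$)
$b{\left(16,-173 \right)} + g{\left(-204 \right)} = \frac{2}{33} + \left(66 - 204\right) = \frac{2}{33} - 138 = - \frac{4552}{33}$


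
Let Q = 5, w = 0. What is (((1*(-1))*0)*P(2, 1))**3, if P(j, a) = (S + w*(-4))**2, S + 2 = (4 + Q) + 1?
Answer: 0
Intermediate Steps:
S = 8 (S = -2 + ((4 + 5) + 1) = -2 + (9 + 1) = -2 + 10 = 8)
P(j, a) = 64 (P(j, a) = (8 + 0*(-4))**2 = (8 + 0)**2 = 8**2 = 64)
(((1*(-1))*0)*P(2, 1))**3 = (((1*(-1))*0)*64)**3 = (-1*0*64)**3 = (0*64)**3 = 0**3 = 0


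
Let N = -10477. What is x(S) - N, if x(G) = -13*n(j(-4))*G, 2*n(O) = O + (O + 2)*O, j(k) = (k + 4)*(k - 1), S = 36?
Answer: 10477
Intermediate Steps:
j(k) = (-1 + k)*(4 + k) (j(k) = (4 + k)*(-1 + k) = (-1 + k)*(4 + k))
n(O) = O/2 + O*(2 + O)/2 (n(O) = (O + (O + 2)*O)/2 = (O + (2 + O)*O)/2 = (O + O*(2 + O))/2 = O/2 + O*(2 + O)/2)
x(G) = 0 (x(G) = -13*(-4 + (-4)² + 3*(-4))*(3 + (-4 + (-4)² + 3*(-4)))/2*G = -13*(-4 + 16 - 12)*(3 + (-4 + 16 - 12))/2*G = -13*(½)*0*(3 + 0)*G = -13*(½)*0*3*G = -0*G = -13*0 = 0)
x(S) - N = 0 - 1*(-10477) = 0 + 10477 = 10477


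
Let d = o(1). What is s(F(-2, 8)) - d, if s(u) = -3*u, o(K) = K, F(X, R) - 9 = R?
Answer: -52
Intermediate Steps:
F(X, R) = 9 + R
d = 1
s(F(-2, 8)) - d = -3*(9 + 8) - 1*1 = -3*17 - 1 = -51 - 1 = -52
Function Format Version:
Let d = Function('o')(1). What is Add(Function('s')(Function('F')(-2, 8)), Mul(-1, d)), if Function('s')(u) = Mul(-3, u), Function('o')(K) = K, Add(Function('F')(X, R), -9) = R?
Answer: -52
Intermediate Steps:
Function('F')(X, R) = Add(9, R)
d = 1
Add(Function('s')(Function('F')(-2, 8)), Mul(-1, d)) = Add(Mul(-3, Add(9, 8)), Mul(-1, 1)) = Add(Mul(-3, 17), -1) = Add(-51, -1) = -52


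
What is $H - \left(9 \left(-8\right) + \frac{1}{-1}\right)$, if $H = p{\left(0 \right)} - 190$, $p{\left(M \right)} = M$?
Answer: $-117$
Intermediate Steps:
$H = -190$ ($H = 0 - 190 = -190$)
$H - \left(9 \left(-8\right) + \frac{1}{-1}\right) = -190 - \left(9 \left(-8\right) + \frac{1}{-1}\right) = -190 - \left(-72 - 1\right) = -190 - -73 = -190 + 73 = -117$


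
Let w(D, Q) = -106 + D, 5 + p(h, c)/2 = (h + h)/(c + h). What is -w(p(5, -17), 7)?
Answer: 353/3 ≈ 117.67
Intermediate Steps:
p(h, c) = -10 + 4*h/(c + h) (p(h, c) = -10 + 2*((h + h)/(c + h)) = -10 + 2*((2*h)/(c + h)) = -10 + 2*(2*h/(c + h)) = -10 + 4*h/(c + h))
-w(p(5, -17), 7) = -(-106 + 2*(-5*(-17) - 3*5)/(-17 + 5)) = -(-106 + 2*(85 - 15)/(-12)) = -(-106 + 2*(-1/12)*70) = -(-106 - 35/3) = -1*(-353/3) = 353/3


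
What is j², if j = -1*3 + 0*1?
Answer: 9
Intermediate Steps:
j = -3 (j = -3 + 0 = -3)
j² = (-3)² = 9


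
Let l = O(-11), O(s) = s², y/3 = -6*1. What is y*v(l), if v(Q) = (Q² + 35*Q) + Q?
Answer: -341946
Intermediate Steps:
y = -18 (y = 3*(-6*1) = 3*(-6) = -18)
l = 121 (l = (-11)² = 121)
v(Q) = Q² + 36*Q
y*v(l) = -2178*(36 + 121) = -2178*157 = -18*18997 = -341946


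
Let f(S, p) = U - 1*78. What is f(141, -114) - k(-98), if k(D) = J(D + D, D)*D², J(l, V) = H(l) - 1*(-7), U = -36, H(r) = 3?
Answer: -96154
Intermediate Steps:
J(l, V) = 10 (J(l, V) = 3 - 1*(-7) = 3 + 7 = 10)
f(S, p) = -114 (f(S, p) = -36 - 1*78 = -36 - 78 = -114)
k(D) = 10*D²
f(141, -114) - k(-98) = -114 - 10*(-98)² = -114 - 10*9604 = -114 - 1*96040 = -114 - 96040 = -96154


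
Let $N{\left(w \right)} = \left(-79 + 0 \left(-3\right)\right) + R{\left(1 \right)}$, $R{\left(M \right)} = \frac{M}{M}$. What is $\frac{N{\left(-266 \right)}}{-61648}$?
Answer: $\frac{39}{30824} \approx 0.0012652$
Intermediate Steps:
$R{\left(M \right)} = 1$
$N{\left(w \right)} = -78$ ($N{\left(w \right)} = \left(-79 + 0 \left(-3\right)\right) + 1 = \left(-79 + 0\right) + 1 = -79 + 1 = -78$)
$\frac{N{\left(-266 \right)}}{-61648} = - \frac{78}{-61648} = \left(-78\right) \left(- \frac{1}{61648}\right) = \frac{39}{30824}$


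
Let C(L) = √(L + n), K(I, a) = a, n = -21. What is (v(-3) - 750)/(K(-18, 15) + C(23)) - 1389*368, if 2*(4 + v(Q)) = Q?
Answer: -227996457/446 + 1511*√2/446 ≈ -5.1120e+5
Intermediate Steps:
v(Q) = -4 + Q/2
C(L) = √(-21 + L) (C(L) = √(L - 21) = √(-21 + L))
(v(-3) - 750)/(K(-18, 15) + C(23)) - 1389*368 = ((-4 + (½)*(-3)) - 750)/(15 + √(-21 + 23)) - 1389*368 = ((-4 - 3/2) - 750)/(15 + √2) - 511152 = (-11/2 - 750)/(15 + √2) - 511152 = -1511/(2*(15 + √2)) - 511152 = -511152 - 1511/(2*(15 + √2))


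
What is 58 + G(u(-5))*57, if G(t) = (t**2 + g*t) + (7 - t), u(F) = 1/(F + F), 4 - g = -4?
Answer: 41767/100 ≈ 417.67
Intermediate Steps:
g = 8 (g = 4 - 1*(-4) = 4 + 4 = 8)
u(F) = 1/(2*F)
G(t) = 7 + t**2 + 7*t (G(t) = (t**2 + 8*t) + (7 - t) = 7 + t**2 + 7*t)
58 + G(u(-5))*57 = 58 + (7 + ((1/2)/(-5))**2 + 7*((1/2)/(-5)))*57 = 58 + (7 + ((1/2)*(-1/5))**2 + 7*((1/2)*(-1/5)))*57 = 58 + (7 + (-1/10)**2 + 7*(-1/10))*57 = 58 + (7 + 1/100 - 7/10)*57 = 58 + (631/100)*57 = 58 + 35967/100 = 41767/100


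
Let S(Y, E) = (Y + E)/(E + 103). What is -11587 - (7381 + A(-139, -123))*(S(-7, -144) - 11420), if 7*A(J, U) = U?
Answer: 3446117581/41 ≈ 8.4052e+7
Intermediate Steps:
A(J, U) = U/7
S(Y, E) = (E + Y)/(103 + E)
-11587 - (7381 + A(-139, -123))*(S(-7, -144) - 11420) = -11587 - (7381 + (⅐)*(-123))*((-144 - 7)/(103 - 144) - 11420) = -11587 - (7381 - 123/7)*(-151/(-41) - 11420) = -11587 - 51544*(-1/41*(-151) - 11420)/7 = -11587 - 51544*(151/41 - 11420)/7 = -11587 - 51544*(-468069)/(7*41) = -11587 - 1*(-3446592648/41) = -11587 + 3446592648/41 = 3446117581/41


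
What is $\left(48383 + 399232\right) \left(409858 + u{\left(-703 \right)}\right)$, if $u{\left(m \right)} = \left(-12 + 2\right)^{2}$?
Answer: $183503350170$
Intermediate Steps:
$u{\left(m \right)} = 100$ ($u{\left(m \right)} = \left(-10\right)^{2} = 100$)
$\left(48383 + 399232\right) \left(409858 + u{\left(-703 \right)}\right) = \left(48383 + 399232\right) \left(409858 + 100\right) = 447615 \cdot 409958 = 183503350170$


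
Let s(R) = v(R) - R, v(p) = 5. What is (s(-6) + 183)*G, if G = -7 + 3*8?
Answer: 3298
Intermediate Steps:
G = 17 (G = -7 + 24 = 17)
s(R) = 5 - R
(s(-6) + 183)*G = ((5 - 1*(-6)) + 183)*17 = ((5 + 6) + 183)*17 = (11 + 183)*17 = 194*17 = 3298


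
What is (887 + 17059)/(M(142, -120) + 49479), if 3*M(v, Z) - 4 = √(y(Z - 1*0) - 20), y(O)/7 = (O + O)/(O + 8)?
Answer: 1331961093/3672455081 - 8973*I*√5/3672455081 ≈ 0.36269 - 5.4634e-6*I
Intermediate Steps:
y(O) = 14*O/(8 + O) (y(O) = 7*((O + O)/(O + 8)) = 7*((2*O)/(8 + O)) = 7*(2*O/(8 + O)) = 14*O/(8 + O))
M(v, Z) = 4/3 + √(-20 + 14*Z/(8 + Z))/3 (M(v, Z) = 4/3 + √(14*(Z - 1*0)/(8 + (Z - 1*0)) - 20)/3 = 4/3 + √(14*(Z + 0)/(8 + (Z + 0)) - 20)/3 = 4/3 + √(14*Z/(8 + Z) - 20)/3 = 4/3 + √(-20 + 14*Z/(8 + Z))/3)
(887 + 17059)/(M(142, -120) + 49479) = (887 + 17059)/((4/3 + √2*√((-80 - 3*(-120))/(8 - 120))/3) + 49479) = 17946/((4/3 + √2*√((-80 + 360)/(-112))/3) + 49479) = 17946/((4/3 + √2*√(-1/112*280)/3) + 49479) = 17946/((4/3 + √2*√(-5/2)/3) + 49479) = 17946/((4/3 + √2*(I*√10/2)/3) + 49479) = 17946/((4/3 + I*√5/3) + 49479) = 17946/(148441/3 + I*√5/3)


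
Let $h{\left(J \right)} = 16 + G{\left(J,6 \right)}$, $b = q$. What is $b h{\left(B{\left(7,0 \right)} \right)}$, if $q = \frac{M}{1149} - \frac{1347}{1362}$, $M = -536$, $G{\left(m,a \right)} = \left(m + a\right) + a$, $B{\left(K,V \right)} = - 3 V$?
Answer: $- \frac{10629430}{260823} \approx -40.753$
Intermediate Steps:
$G{\left(m,a \right)} = m + 2 a$ ($G{\left(m,a \right)} = \left(a + m\right) + a = m + 2 a$)
$q = - \frac{759245}{521646}$ ($q = - \frac{536}{1149} - \frac{1347}{1362} = \left(-536\right) \frac{1}{1149} - \frac{449}{454} = - \frac{536}{1149} - \frac{449}{454} = - \frac{759245}{521646} \approx -1.4555$)
$b = - \frac{759245}{521646} \approx -1.4555$
$h{\left(J \right)} = 28 + J$ ($h{\left(J \right)} = 16 + \left(J + 2 \cdot 6\right) = 16 + \left(J + 12\right) = 16 + \left(12 + J\right) = 28 + J$)
$b h{\left(B{\left(7,0 \right)} \right)} = - \frac{759245 \left(28 - 0\right)}{521646} = - \frac{759245 \left(28 + 0\right)}{521646} = \left(- \frac{759245}{521646}\right) 28 = - \frac{10629430}{260823}$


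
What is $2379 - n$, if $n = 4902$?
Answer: $-2523$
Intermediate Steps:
$2379 - n = 2379 - 4902 = -2523$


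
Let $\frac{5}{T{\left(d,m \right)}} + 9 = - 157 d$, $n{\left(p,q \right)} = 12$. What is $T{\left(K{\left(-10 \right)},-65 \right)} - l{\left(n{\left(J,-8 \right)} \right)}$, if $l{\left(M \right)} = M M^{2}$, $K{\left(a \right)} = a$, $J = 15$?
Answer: $- \frac{2697403}{1561} \approx -1728.0$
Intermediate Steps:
$l{\left(M \right)} = M^{3}$
$T{\left(d,m \right)} = \frac{5}{-9 - 157 d}$
$T{\left(K{\left(-10 \right)},-65 \right)} - l{\left(n{\left(J,-8 \right)} \right)} = - \frac{5}{9 + 157 \left(-10\right)} - 12^{3} = - \frac{5}{9 - 1570} - 1728 = - \frac{5}{-1561} - 1728 = \left(-5\right) \left(- \frac{1}{1561}\right) - 1728 = \frac{5}{1561} - 1728 = - \frac{2697403}{1561}$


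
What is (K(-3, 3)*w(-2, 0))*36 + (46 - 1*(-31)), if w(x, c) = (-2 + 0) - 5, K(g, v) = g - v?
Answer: 1589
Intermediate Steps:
w(x, c) = -7 (w(x, c) = -2 - 5 = -7)
(K(-3, 3)*w(-2, 0))*36 + (46 - 1*(-31)) = ((-3 - 1*3)*(-7))*36 + (46 - 1*(-31)) = ((-3 - 3)*(-7))*36 + (46 + 31) = -6*(-7)*36 + 77 = 42*36 + 77 = 1512 + 77 = 1589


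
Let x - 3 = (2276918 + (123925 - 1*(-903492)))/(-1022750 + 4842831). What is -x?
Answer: -14764578/3820081 ≈ -3.8650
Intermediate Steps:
x = 14764578/3820081 (x = 3 + (2276918 + (123925 - 1*(-903492)))/(-1022750 + 4842831) = 3 + (2276918 + (123925 + 903492))/3820081 = 3 + (2276918 + 1027417)*(1/3820081) = 3 + 3304335*(1/3820081) = 3 + 3304335/3820081 = 14764578/3820081 ≈ 3.8650)
-x = -1*14764578/3820081 = -14764578/3820081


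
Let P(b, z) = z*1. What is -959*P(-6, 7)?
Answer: -6713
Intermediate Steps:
P(b, z) = z
-959*P(-6, 7) = -959*7 = -6713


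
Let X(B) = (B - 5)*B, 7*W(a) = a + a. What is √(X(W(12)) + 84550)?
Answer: √4142686/7 ≈ 290.77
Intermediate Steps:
W(a) = 2*a/7 (W(a) = (a + a)/7 = (2*a)/7 = 2*a/7)
X(B) = B*(-5 + B) (X(B) = (-5 + B)*B = B*(-5 + B))
√(X(W(12)) + 84550) = √(((2/7)*12)*(-5 + (2/7)*12) + 84550) = √(24*(-5 + 24/7)/7 + 84550) = √((24/7)*(-11/7) + 84550) = √(-264/49 + 84550) = √(4142686/49) = √4142686/7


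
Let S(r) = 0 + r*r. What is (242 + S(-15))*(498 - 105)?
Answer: 183531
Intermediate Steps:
S(r) = r² (S(r) = 0 + r² = r²)
(242 + S(-15))*(498 - 105) = (242 + (-15)²)*(498 - 105) = (242 + 225)*393 = 467*393 = 183531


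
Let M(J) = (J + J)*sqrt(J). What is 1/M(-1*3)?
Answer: I*sqrt(3)/18 ≈ 0.096225*I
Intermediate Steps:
M(J) = 2*J**(3/2) (M(J) = (2*J)*sqrt(J) = 2*J**(3/2))
1/M(-1*3) = 1/(2*(-1*3)**(3/2)) = 1/(2*(-3)**(3/2)) = 1/(2*(-3*I*sqrt(3))) = 1/(-6*I*sqrt(3)) = I*sqrt(3)/18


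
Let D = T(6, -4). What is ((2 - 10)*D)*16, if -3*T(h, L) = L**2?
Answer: 2048/3 ≈ 682.67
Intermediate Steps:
T(h, L) = -L**2/3
D = -16/3 (D = -1/3*(-4)**2 = -1/3*16 = -16/3 ≈ -5.3333)
((2 - 10)*D)*16 = ((2 - 10)*(-16/3))*16 = -8*(-16/3)*16 = (128/3)*16 = 2048/3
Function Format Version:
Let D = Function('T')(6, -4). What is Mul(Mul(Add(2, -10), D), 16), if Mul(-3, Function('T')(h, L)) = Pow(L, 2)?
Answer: Rational(2048, 3) ≈ 682.67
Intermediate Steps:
Function('T')(h, L) = Mul(Rational(-1, 3), Pow(L, 2))
D = Rational(-16, 3) (D = Mul(Rational(-1, 3), Pow(-4, 2)) = Mul(Rational(-1, 3), 16) = Rational(-16, 3) ≈ -5.3333)
Mul(Mul(Add(2, -10), D), 16) = Mul(Mul(Add(2, -10), Rational(-16, 3)), 16) = Mul(Mul(-8, Rational(-16, 3)), 16) = Mul(Rational(128, 3), 16) = Rational(2048, 3)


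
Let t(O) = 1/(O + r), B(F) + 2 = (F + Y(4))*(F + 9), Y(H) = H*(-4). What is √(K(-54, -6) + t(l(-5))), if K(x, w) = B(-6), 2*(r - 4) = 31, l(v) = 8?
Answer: I*√205590/55 ≈ 8.244*I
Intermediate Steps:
r = 39/2 (r = 4 + (½)*31 = 4 + 31/2 = 39/2 ≈ 19.500)
Y(H) = -4*H
B(F) = -2 + (-16 + F)*(9 + F) (B(F) = -2 + (F - 4*4)*(F + 9) = -2 + (F - 16)*(9 + F) = -2 + (-16 + F)*(9 + F))
K(x, w) = -68 (K(x, w) = -146 + (-6)² - 7*(-6) = -146 + 36 + 42 = -68)
t(O) = 1/(39/2 + O) (t(O) = 1/(O + 39/2) = 1/(39/2 + O))
√(K(-54, -6) + t(l(-5))) = √(-68 + 2/(39 + 2*8)) = √(-68 + 2/(39 + 16)) = √(-68 + 2/55) = √(-3738/55) = I*√205590/55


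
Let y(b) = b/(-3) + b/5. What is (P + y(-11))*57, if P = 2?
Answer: 988/5 ≈ 197.60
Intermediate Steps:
y(b) = -2*b/15 (y(b) = b*(-⅓) + b*(⅕) = -b/3 + b/5 = -2*b/15)
(P + y(-11))*57 = (2 - 2/15*(-11))*57 = (2 + 22/15)*57 = (52/15)*57 = 988/5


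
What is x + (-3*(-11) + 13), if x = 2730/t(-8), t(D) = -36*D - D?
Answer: 8173/148 ≈ 55.223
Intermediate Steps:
t(D) = -37*D
x = 1365/148 (x = 2730/((-37*(-8))) = 2730/296 = 2730*(1/296) = 1365/148 ≈ 9.2230)
x + (-3*(-11) + 13) = 1365/148 + (-3*(-11) + 13) = 1365/148 + (33 + 13) = 1365/148 + 46 = 8173/148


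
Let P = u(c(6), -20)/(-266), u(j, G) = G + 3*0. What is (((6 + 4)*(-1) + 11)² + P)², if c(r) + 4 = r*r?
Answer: 20449/17689 ≈ 1.1560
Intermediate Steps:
c(r) = -4 + r² (c(r) = -4 + r*r = -4 + r²)
u(j, G) = G (u(j, G) = G + 0 = G)
P = 10/133 (P = -20/(-266) = -20*(-1/266) = 10/133 ≈ 0.075188)
(((6 + 4)*(-1) + 11)² + P)² = (((6 + 4)*(-1) + 11)² + 10/133)² = ((10*(-1) + 11)² + 10/133)² = ((-10 + 11)² + 10/133)² = (1² + 10/133)² = (1 + 10/133)² = (143/133)² = 20449/17689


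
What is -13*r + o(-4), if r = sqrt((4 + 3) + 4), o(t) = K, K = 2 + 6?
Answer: 8 - 13*sqrt(11) ≈ -35.116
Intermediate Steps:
K = 8
o(t) = 8
r = sqrt(11) (r = sqrt(7 + 4) = sqrt(11) ≈ 3.3166)
-13*r + o(-4) = -13*sqrt(11) + 8 = 8 - 13*sqrt(11)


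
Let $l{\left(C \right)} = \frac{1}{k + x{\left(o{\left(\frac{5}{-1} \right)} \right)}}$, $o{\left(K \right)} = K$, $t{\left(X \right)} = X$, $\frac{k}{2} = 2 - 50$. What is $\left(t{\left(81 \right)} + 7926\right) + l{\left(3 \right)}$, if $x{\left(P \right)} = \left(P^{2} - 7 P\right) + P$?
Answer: $\frac{328286}{41} \approx 8007.0$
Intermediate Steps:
$k = -96$ ($k = 2 \left(2 - 50\right) = 2 \left(-48\right) = -96$)
$x{\left(P \right)} = P^{2} - 6 P$
$l{\left(C \right)} = - \frac{1}{41}$ ($l{\left(C \right)} = \frac{1}{-96 + \frac{5}{-1} \left(-6 + \frac{5}{-1}\right)} = \frac{1}{-96 + 5 \left(-1\right) \left(-6 + 5 \left(-1\right)\right)} = \frac{1}{-96 - 5 \left(-6 - 5\right)} = \frac{1}{-96 - -55} = \frac{1}{-96 + 55} = \frac{1}{-41} = - \frac{1}{41}$)
$\left(t{\left(81 \right)} + 7926\right) + l{\left(3 \right)} = \left(81 + 7926\right) - \frac{1}{41} = 8007 - \frac{1}{41} = \frac{328286}{41}$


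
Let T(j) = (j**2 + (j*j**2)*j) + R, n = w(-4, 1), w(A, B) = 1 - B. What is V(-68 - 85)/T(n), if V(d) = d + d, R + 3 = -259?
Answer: 153/131 ≈ 1.1679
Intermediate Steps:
R = -262 (R = -3 - 259 = -262)
n = 0 (n = 1 - 1*1 = 1 - 1 = 0)
V(d) = 2*d
T(j) = -262 + j**2 + j**4 (T(j) = (j**2 + (j*j**2)*j) - 262 = (j**2 + j**3*j) - 262 = (j**2 + j**4) - 262 = -262 + j**2 + j**4)
V(-68 - 85)/T(n) = (2*(-68 - 85))/(-262 + 0**2 + 0**4) = (2*(-153))/(-262 + 0 + 0) = -306/(-262) = -306*(-1/262) = 153/131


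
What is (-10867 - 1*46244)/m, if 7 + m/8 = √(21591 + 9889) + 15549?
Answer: -147936527/322029712 + 19037*√7870/322029712 ≈ -0.45414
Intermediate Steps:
m = 124336 + 16*√7870 (m = -56 + 8*(√(21591 + 9889) + 15549) = -56 + 8*(√31480 + 15549) = -56 + 8*(2*√7870 + 15549) = -56 + 8*(15549 + 2*√7870) = -56 + (124392 + 16*√7870) = 124336 + 16*√7870 ≈ 1.2576e+5)
(-10867 - 1*46244)/m = (-10867 - 1*46244)/(124336 + 16*√7870) = (-10867 - 46244)/(124336 + 16*√7870) = -57111/(124336 + 16*√7870)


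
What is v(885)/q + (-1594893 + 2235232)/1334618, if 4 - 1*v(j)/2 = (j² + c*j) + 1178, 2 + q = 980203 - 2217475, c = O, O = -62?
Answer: 1369779932865/825644075666 ≈ 1.6590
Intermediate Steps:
c = -62
q = -1237274 (q = -2 + (980203 - 2217475) = -2 - 1237272 = -1237274)
v(j) = -2348 - 2*j² + 124*j (v(j) = 8 - 2*((j² - 62*j) + 1178) = 8 - 2*(1178 + j² - 62*j) = 8 + (-2356 - 2*j² + 124*j) = -2348 - 2*j² + 124*j)
v(885)/q + (-1594893 + 2235232)/1334618 = (-2348 - 2*885² + 124*885)/(-1237274) + (-1594893 + 2235232)/1334618 = (-2348 - 2*783225 + 109740)*(-1/1237274) + 640339*(1/1334618) = (-2348 - 1566450 + 109740)*(-1/1237274) + 640339/1334618 = -1459058*(-1/1237274) + 640339/1334618 = 729529/618637 + 640339/1334618 = 1369779932865/825644075666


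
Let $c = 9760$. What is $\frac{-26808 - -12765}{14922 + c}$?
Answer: $- \frac{14043}{24682} \approx -0.56896$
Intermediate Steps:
$\frac{-26808 - -12765}{14922 + c} = \frac{-26808 - -12765}{14922 + 9760} = \frac{-26808 + 12765}{24682} = \left(-14043\right) \frac{1}{24682} = - \frac{14043}{24682}$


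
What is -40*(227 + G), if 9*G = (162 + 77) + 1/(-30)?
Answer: -273836/27 ≈ -10142.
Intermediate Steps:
G = 7169/270 (G = ((162 + 77) + 1/(-30))/9 = (239 + 1*(-1/30))/9 = (239 - 1/30)/9 = (⅑)*(7169/30) = 7169/270 ≈ 26.552)
-40*(227 + G) = -40*(227 + 7169/270) = -40*68459/270 = -273836/27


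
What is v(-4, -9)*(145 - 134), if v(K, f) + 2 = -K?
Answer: 22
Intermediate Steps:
v(K, f) = -2 - K
v(-4, -9)*(145 - 134) = (-2 - 1*(-4))*(145 - 134) = (-2 + 4)*11 = 2*11 = 22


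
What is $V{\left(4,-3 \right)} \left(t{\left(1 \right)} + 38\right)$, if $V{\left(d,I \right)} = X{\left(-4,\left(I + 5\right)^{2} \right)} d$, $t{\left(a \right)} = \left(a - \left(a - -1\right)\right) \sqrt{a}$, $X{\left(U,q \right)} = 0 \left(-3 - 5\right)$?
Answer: $0$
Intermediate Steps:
$X{\left(U,q \right)} = 0$ ($X{\left(U,q \right)} = 0 \left(-8\right) = 0$)
$t{\left(a \right)} = - \sqrt{a}$ ($t{\left(a \right)} = \left(a - \left(a + 1\right)\right) \sqrt{a} = \left(a - \left(1 + a\right)\right) \sqrt{a} = - \sqrt{a}$)
$V{\left(d,I \right)} = 0$ ($V{\left(d,I \right)} = 0 d = 0$)
$V{\left(4,-3 \right)} \left(t{\left(1 \right)} + 38\right) = 0 \left(- \sqrt{1} + 38\right) = 0 \left(\left(-1\right) 1 + 38\right) = 0 \left(-1 + 38\right) = 0 \cdot 37 = 0$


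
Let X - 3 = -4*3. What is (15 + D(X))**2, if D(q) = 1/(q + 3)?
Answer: 7921/36 ≈ 220.03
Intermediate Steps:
X = -9 (X = 3 - 4*3 = 3 - 12 = -9)
D(q) = 1/(3 + q)
(15 + D(X))**2 = (15 + 1/(3 - 9))**2 = (15 + 1/(-6))**2 = (15 - 1/6)**2 = (89/6)**2 = 7921/36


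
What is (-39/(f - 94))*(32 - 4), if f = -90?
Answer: 273/46 ≈ 5.9348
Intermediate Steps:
(-39/(f - 94))*(32 - 4) = (-39/(-90 - 94))*(32 - 4) = -39/(-184)*28 = -39*(-1/184)*28 = (39/184)*28 = 273/46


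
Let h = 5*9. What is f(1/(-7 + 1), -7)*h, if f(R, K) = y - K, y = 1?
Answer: 360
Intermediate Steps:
h = 45
f(R, K) = 1 - K
f(1/(-7 + 1), -7)*h = (1 - 1*(-7))*45 = (1 + 7)*45 = 8*45 = 360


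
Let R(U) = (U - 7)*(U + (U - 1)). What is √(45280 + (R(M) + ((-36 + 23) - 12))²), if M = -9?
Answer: √123121 ≈ 350.89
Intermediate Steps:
R(U) = (-1 + 2*U)*(-7 + U) (R(U) = (-7 + U)*(U + (-1 + U)) = (-7 + U)*(-1 + 2*U) = (-1 + 2*U)*(-7 + U))
√(45280 + (R(M) + ((-36 + 23) - 12))²) = √(45280 + ((7 - 15*(-9) + 2*(-9)²) + ((-36 + 23) - 12))²) = √(45280 + ((7 + 135 + 2*81) + (-13 - 12))²) = √(45280 + ((7 + 135 + 162) - 25)²) = √(45280 + (304 - 25)²) = √(45280 + 279²) = √(45280 + 77841) = √123121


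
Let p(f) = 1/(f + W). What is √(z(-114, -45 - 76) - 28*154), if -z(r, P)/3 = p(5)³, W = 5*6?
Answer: I*√6470695105/1225 ≈ 65.666*I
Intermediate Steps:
W = 30
p(f) = 1/(30 + f) (p(f) = 1/(f + 30) = 1/(30 + f))
z(r, P) = -3/42875 (z(r, P) = -3/(30 + 5)³ = -3*(1/35)³ = -3*1/42875 = -3/42875)
√(z(-114, -45 - 76) - 28*154) = √(-3/42875 - 28*154) = √(-3/42875 - 4312) = √(-184877003/42875) = I*√6470695105/1225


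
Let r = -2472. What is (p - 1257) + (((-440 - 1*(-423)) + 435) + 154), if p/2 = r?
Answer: -5629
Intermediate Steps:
p = -4944 (p = 2*(-2472) = -4944)
(p - 1257) + (((-440 - 1*(-423)) + 435) + 154) = (-4944 - 1257) + (((-440 - 1*(-423)) + 435) + 154) = -6201 + (((-440 + 423) + 435) + 154) = -6201 + ((-17 + 435) + 154) = -6201 + (418 + 154) = -6201 + 572 = -5629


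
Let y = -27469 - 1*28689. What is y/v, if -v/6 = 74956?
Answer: 28079/224868 ≈ 0.12487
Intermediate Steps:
v = -449736 (v = -6*74956 = -449736)
y = -56158 (y = -27469 - 28689 = -56158)
y/v = -56158/(-449736) = -56158*(-1/449736) = 28079/224868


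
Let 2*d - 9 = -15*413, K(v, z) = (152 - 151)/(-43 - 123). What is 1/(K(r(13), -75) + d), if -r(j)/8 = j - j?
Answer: -166/513439 ≈ -0.00032331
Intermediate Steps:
r(j) = 0 (r(j) = -8*(j - j) = -8*0 = 0)
K(v, z) = -1/166 (K(v, z) = 1/(-166) = 1*(-1/166) = -1/166)
d = -3093 (d = 9/2 + (-15*413)/2 = 9/2 + (½)*(-6195) = 9/2 - 6195/2 = -3093)
1/(K(r(13), -75) + d) = 1/(-1/166 - 3093) = 1/(-513439/166) = -166/513439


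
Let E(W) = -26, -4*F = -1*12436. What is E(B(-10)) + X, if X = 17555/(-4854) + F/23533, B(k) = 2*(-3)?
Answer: -3367989461/114229182 ≈ -29.484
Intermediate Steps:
F = 3109 (F = -(-1)*12436/4 = -¼*(-12436) = 3109)
B(k) = -6
X = -398030729/114229182 (X = 17555/(-4854) + 3109/23533 = 17555*(-1/4854) + 3109*(1/23533) = -17555/4854 + 3109/23533 = -398030729/114229182 ≈ -3.4845)
E(B(-10)) + X = -26 - 398030729/114229182 = -3367989461/114229182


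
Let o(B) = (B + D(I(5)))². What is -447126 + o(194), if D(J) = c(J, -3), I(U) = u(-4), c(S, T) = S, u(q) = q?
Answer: -411026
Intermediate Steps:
I(U) = -4
D(J) = J
o(B) = (-4 + B)² (o(B) = (B - 4)² = (-4 + B)²)
-447126 + o(194) = -447126 + (-4 + 194)² = -447126 + 190² = -447126 + 36100 = -411026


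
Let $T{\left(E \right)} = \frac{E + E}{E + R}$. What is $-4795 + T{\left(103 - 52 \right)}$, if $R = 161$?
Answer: $- \frac{508219}{106} \approx -4794.5$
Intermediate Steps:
$T{\left(E \right)} = \frac{2 E}{161 + E}$ ($T{\left(E \right)} = \frac{E + E}{E + 161} = \frac{2 E}{161 + E}$)
$-4795 + T{\left(103 - 52 \right)} = -4795 + \frac{2 \left(103 - 52\right)}{161 + \left(103 - 52\right)} = -4795 + 2 \cdot 51 \frac{1}{161 + 51} = -4795 + 2 \cdot 51 \cdot \frac{1}{212} = -4795 + \frac{51}{106} = - \frac{508219}{106}$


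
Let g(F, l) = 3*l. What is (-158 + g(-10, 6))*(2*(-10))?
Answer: 2800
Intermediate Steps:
(-158 + g(-10, 6))*(2*(-10)) = (-158 + 3*6)*(2*(-10)) = (-158 + 18)*(-20) = -140*(-20) = 2800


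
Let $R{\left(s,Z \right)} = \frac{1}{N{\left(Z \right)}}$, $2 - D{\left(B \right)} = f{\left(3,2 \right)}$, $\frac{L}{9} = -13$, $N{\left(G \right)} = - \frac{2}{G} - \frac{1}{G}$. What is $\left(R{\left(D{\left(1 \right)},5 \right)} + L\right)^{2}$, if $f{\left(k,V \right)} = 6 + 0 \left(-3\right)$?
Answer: $\frac{126736}{9} \approx 14082.0$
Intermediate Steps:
$N{\left(G \right)} = - \frac{3}{G}$
$L = -117$ ($L = 9 \left(-13\right) = -117$)
$f{\left(k,V \right)} = 6$ ($f{\left(k,V \right)} = 6 + 0 = 6$)
$D{\left(B \right)} = -4$ ($D{\left(B \right)} = 2 - 6 = -4$)
$R{\left(s,Z \right)} = - \frac{Z}{3}$ ($R{\left(s,Z \right)} = \frac{1}{\left(-3\right) \frac{1}{Z}} = - \frac{Z}{3}$)
$\left(R{\left(D{\left(1 \right)},5 \right)} + L\right)^{2} = \left(\left(- \frac{1}{3}\right) 5 - 117\right)^{2} = \left(- \frac{5}{3} - 117\right)^{2} = \left(- \frac{356}{3}\right)^{2} = \frac{126736}{9}$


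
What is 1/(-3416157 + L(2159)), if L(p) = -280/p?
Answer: -2159/7375483243 ≈ -2.9273e-7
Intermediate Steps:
1/(-3416157 + L(2159)) = 1/(-3416157 - 280/2159) = 1/(-7375483243/2159) = -2159/7375483243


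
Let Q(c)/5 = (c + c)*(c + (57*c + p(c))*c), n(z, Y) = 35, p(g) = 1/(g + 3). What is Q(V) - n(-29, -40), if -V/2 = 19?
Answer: -218841333/7 ≈ -3.1263e+7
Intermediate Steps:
p(g) = 1/(3 + g)
V = -38 (V = -2*19 = -38)
Q(c) = 10*c*(c + c*(1/(3 + c) + 57*c)) (Q(c) = 5*((c + c)*(c + (57*c + 1/(3 + c))*c)) = 5*((2*c)*(c + (1/(3 + c) + 57*c)*c)) = 5*((2*c)*(c + c*(1/(3 + c) + 57*c))) = 5*(2*c*(c + c*(1/(3 + c) + 57*c))) = 10*c*(c + c*(1/(3 + c) + 57*c)))
Q(V) - n(-29, -40) = 10*(-38)²*(1 + (1 + 57*(-38))*(3 - 38))/(3 - 38) - 1*35 = 10*1444*(1 + (1 - 2166)*(-35))/(-35) - 35 = 10*1444*(-1/35)*(1 - 2165*(-35)) - 35 = 10*1444*(-1/35)*(1 + 75775) - 35 = 10*1444*(-1/35)*75776 - 35 = -218841088/7 - 35 = -218841333/7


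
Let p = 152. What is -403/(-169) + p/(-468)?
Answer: 241/117 ≈ 2.0598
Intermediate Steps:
-403/(-169) + p/(-468) = -403/(-169) + 152/(-468) = -403*(-1/169) + 152*(-1/468) = 31/13 - 38/117 = 241/117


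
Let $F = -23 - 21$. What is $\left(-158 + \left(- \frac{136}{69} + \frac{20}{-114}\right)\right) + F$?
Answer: $- \frac{89212}{437} \approx -204.15$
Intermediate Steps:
$F = -44$ ($F = -23 - 21 = -44$)
$\left(-158 + \left(- \frac{136}{69} + \frac{20}{-114}\right)\right) + F = \left(-158 + \left(- \frac{136}{69} + \frac{20}{-114}\right)\right) - 44 = \left(-158 + \left(\left(-136\right) \frac{1}{69} + 20 \left(- \frac{1}{114}\right)\right)\right) - 44 = \left(-158 - \frac{938}{437}\right) - 44 = - \frac{69984}{437} - 44 = - \frac{89212}{437}$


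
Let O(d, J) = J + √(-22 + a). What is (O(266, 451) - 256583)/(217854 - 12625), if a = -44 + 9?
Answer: -256132/205229 + I*√57/205229 ≈ -1.248 + 3.6787e-5*I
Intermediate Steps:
a = -35
O(d, J) = J + I*√57 (O(d, J) = J + √(-22 - 35) = J + √(-57) = J + I*√57)
(O(266, 451) - 256583)/(217854 - 12625) = ((451 + I*√57) - 256583)/(217854 - 12625) = (-256132 + I*√57)/205229 = (-256132 + I*√57)*(1/205229) = -256132/205229 + I*√57/205229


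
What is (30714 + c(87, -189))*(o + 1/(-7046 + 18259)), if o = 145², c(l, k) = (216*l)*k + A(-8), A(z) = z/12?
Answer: -830081488428408/11213 ≈ -7.4029e+10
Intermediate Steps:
A(z) = z/12 (A(z) = z*(1/12) = z/12)
c(l, k) = -⅔ + 216*k*l (c(l, k) = (216*l)*k + (1/12)*(-8) = 216*k*l - ⅔ = -⅔ + 216*k*l)
o = 21025
(30714 + c(87, -189))*(o + 1/(-7046 + 18259)) = (30714 + (-⅔ + 216*(-189)*87))*(21025 + 1/(-7046 + 18259)) = (30714 + (-⅔ - 3551688))*(21025 + 1/11213) = (30714 - 10655066/3)*(21025 + 1/11213) = -10562924/3*235753326/11213 = -830081488428408/11213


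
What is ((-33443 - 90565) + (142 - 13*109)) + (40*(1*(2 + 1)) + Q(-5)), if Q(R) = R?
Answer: -125168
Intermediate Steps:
((-33443 - 90565) + (142 - 13*109)) + (40*(1*(2 + 1)) + Q(-5)) = ((-33443 - 90565) + (142 - 13*109)) + (40*(1*(2 + 1)) - 5) = (-124008 + (142 - 1417)) + (40*(1*3) - 5) = (-124008 - 1275) + (40*3 - 5) = -125283 + (120 - 5) = -125283 + 115 = -125168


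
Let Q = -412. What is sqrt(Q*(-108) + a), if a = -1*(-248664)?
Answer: 2*sqrt(73290) ≈ 541.44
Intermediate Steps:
a = 248664
sqrt(Q*(-108) + a) = sqrt(-412*(-108) + 248664) = sqrt(44496 + 248664) = sqrt(293160) = 2*sqrt(73290)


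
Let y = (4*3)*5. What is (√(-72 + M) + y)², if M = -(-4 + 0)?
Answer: 3532 + 240*I*√17 ≈ 3532.0 + 989.54*I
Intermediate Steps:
M = 4 (M = -1*(-4) = 4)
y = 60 (y = 12*5 = 60)
(√(-72 + M) + y)² = (√(-72 + 4) + 60)² = (√(-68) + 60)² = (2*I*√17 + 60)² = (60 + 2*I*√17)²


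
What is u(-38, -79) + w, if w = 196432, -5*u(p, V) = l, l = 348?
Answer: 981812/5 ≈ 1.9636e+5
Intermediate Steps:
u(p, V) = -348/5 (u(p, V) = -⅕*348 = -348/5)
u(-38, -79) + w = -348/5 + 196432 = 981812/5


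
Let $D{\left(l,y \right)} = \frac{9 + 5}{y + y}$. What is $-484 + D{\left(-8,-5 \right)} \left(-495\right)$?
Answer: $209$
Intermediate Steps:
$D{\left(l,y \right)} = \frac{7}{y}$ ($D{\left(l,y \right)} = \frac{14}{2 y} = 14 \frac{1}{2 y} = \frac{7}{y}$)
$-484 + D{\left(-8,-5 \right)} \left(-495\right) = -484 + \frac{7}{-5} \left(-495\right) = -484 + 7 \left(- \frac{1}{5}\right) \left(-495\right) = -484 - -693 = -484 + 693 = 209$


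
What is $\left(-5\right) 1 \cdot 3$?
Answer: $-15$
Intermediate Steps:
$\left(-5\right) 1 \cdot 3 = \left(-5\right) 3 = -15$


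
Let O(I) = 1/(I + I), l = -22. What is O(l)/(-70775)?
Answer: 1/3114100 ≈ 3.2112e-7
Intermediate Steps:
O(I) = 1/(2*I)
O(l)/(-70775) = ((½)/(-22))/(-70775) = ((½)*(-1/22))*(-1/70775) = -1/44*(-1/70775) = 1/3114100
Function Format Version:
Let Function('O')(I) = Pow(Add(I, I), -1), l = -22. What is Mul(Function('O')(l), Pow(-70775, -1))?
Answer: Rational(1, 3114100) ≈ 3.2112e-7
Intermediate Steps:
Function('O')(I) = Mul(Rational(1, 2), Pow(I, -1)) (Function('O')(I) = Pow(Mul(2, I), -1) = Mul(Rational(1, 2), Pow(I, -1)))
Mul(Function('O')(l), Pow(-70775, -1)) = Mul(Mul(Rational(1, 2), Pow(-22, -1)), Pow(-70775, -1)) = Mul(Mul(Rational(1, 2), Rational(-1, 22)), Rational(-1, 70775)) = Mul(Rational(-1, 44), Rational(-1, 70775)) = Rational(1, 3114100)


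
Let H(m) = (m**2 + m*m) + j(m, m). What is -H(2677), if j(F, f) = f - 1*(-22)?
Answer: -14335357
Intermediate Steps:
j(F, f) = 22 + f (j(F, f) = f + 22 = 22 + f)
H(m) = 22 + m + 2*m**2 (H(m) = (m**2 + m*m) + (22 + m) = (m**2 + m**2) + (22 + m) = 2*m**2 + (22 + m) = 22 + m + 2*m**2)
-H(2677) = -(22 + 2677 + 2*2677**2) = -(22 + 2677 + 2*7166329) = -(22 + 2677 + 14332658) = -1*14335357 = -14335357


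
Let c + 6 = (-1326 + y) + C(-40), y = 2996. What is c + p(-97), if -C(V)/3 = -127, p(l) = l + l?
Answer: 1851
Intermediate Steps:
p(l) = 2*l
C(V) = 381 (C(V) = -3*(-127) = 381)
c = 2045 (c = -6 + ((-1326 + 2996) + 381) = -6 + (1670 + 381) = -6 + 2051 = 2045)
c + p(-97) = 2045 + 2*(-97) = 2045 - 194 = 1851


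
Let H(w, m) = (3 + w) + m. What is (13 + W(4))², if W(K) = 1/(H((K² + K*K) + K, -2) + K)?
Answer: 285156/1681 ≈ 169.63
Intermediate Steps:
H(w, m) = 3 + m + w
W(K) = 1/(1 + 2*K + 2*K²) (W(K) = 1/((3 - 2 + ((K² + K*K) + K)) + K) = 1/((3 - 2 + ((K² + K²) + K)) + K) = 1/((3 - 2 + (2*K² + K)) + K) = 1/((3 - 2 + (K + 2*K²)) + K) = 1/((1 + K + 2*K²) + K) = 1/(1 + 2*K + 2*K²))
(13 + W(4))² = (13 + 1/(1 + 4 + 4*(1 + 2*4)))² = (13 + 1/(1 + 4 + 4*(1 + 8)))² = (13 + 1/(1 + 4 + 4*9))² = (13 + 1/(1 + 4 + 36))² = (13 + 1/41)² = (534/41)² = 285156/1681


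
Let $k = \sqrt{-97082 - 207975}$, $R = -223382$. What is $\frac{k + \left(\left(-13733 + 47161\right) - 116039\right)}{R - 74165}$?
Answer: $\frac{1233}{4441} - \frac{i \sqrt{305057}}{297547} \approx 0.27764 - 0.0018562 i$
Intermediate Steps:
$k = i \sqrt{305057}$ ($k = \sqrt{-305057} = i \sqrt{305057} \approx 552.32 i$)
$\frac{k + \left(\left(-13733 + 47161\right) - 116039\right)}{R - 74165} = \frac{i \sqrt{305057} + \left(\left(-13733 + 47161\right) - 116039\right)}{-223382 - 74165} = \frac{i \sqrt{305057} + \left(33428 - 116039\right)}{-297547} = \left(i \sqrt{305057} - 82611\right) \left(- \frac{1}{297547}\right) = \left(-82611 + i \sqrt{305057}\right) \left(- \frac{1}{297547}\right) = \frac{1233}{4441} - \frac{i \sqrt{305057}}{297547}$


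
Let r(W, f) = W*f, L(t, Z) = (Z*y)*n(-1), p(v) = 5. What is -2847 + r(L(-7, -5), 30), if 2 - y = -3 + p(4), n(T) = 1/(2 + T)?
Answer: -2847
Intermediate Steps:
y = 0 (y = 2 - (-3 + 5) = 2 - 1*2 = 2 - 2 = 0)
L(t, Z) = 0 (L(t, Z) = (Z*0)/(2 - 1) = 0/1 = 0*1 = 0)
-2847 + r(L(-7, -5), 30) = -2847 + 0*30 = -2847 + 0 = -2847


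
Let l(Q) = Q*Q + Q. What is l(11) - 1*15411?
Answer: -15279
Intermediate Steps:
l(Q) = Q + Q**2 (l(Q) = Q**2 + Q = Q + Q**2)
l(11) - 1*15411 = 11*(1 + 11) - 1*15411 = 11*12 - 15411 = 132 - 15411 = -15279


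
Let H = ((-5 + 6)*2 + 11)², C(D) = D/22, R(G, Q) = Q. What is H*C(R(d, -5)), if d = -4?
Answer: -845/22 ≈ -38.409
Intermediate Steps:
C(D) = D/22 (C(D) = D*(1/22) = D/22)
H = 169 (H = (1*2 + 11)² = (2 + 11)² = 13² = 169)
H*C(R(d, -5)) = 169*((1/22)*(-5)) = 169*(-5/22) = -845/22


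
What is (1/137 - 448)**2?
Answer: 3766890625/18769 ≈ 2.0070e+5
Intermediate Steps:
(1/137 - 448)**2 = (-61375/137)**2 = 3766890625/18769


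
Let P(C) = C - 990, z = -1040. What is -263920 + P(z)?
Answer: -265950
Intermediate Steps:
P(C) = -990 + C
-263920 + P(z) = -263920 + (-990 - 1040) = -263920 - 2030 = -265950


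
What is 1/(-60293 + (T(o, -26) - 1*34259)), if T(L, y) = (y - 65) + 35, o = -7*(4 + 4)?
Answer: -1/94608 ≈ -1.0570e-5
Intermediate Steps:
o = -56 (o = -7*8 = -56)
T(L, y) = -30 + y (T(L, y) = (-65 + y) + 35 = -30 + y)
1/(-60293 + (T(o, -26) - 1*34259)) = 1/(-60293 + ((-30 - 26) - 1*34259)) = 1/(-60293 + (-56 - 34259)) = 1/(-60293 - 34315) = 1/(-94608) = -1/94608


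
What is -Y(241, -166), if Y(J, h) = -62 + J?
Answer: -179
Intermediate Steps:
-Y(241, -166) = -(-62 + 241) = -1*179 = -179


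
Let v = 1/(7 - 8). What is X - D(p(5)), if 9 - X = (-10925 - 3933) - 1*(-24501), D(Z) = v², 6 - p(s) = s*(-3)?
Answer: -9635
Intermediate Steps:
p(s) = 6 + 3*s (p(s) = 6 - s*(-3) = 6 - (-3)*s = 6 + 3*s)
v = -1 (v = 1/(-1) = -1)
D(Z) = 1 (D(Z) = (-1)² = 1)
X = -9634 (X = 9 - ((-10925 - 3933) - 1*(-24501)) = 9 - (-14858 + 24501) = 9 - 1*9643 = 9 - 9643 = -9634)
X - D(p(5)) = -9634 - 1*1 = -9634 - 1 = -9635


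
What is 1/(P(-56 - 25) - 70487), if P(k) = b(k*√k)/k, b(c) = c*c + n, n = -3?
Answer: -27/1726001 ≈ -1.5643e-5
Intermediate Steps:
b(c) = -3 + c² (b(c) = c*c - 3 = c² - 3 = -3 + c²)
P(k) = (-3 + k³)/k (P(k) = (-3 + (k*√k)²)/k = (-3 + (k^(3/2))²)/k = (-3 + k³)/k)
1/(P(-56 - 25) - 70487) = 1/((-3 + (-56 - 25)³)/(-56 - 25) - 70487) = 1/((-3 + (-81)³)/(-81) - 70487) = 1/(-(-3 - 531441)/81 - 70487) = 1/(-1/81*(-531444) - 70487) = 1/(177148/27 - 70487) = 1/(-1726001/27) = -27/1726001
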